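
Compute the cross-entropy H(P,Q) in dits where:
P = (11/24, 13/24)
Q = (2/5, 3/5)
0.3026 dits

Cross-entropy: H(P,Q) = -Σ p(x) log q(x)

Alternatively: H(P,Q) = H(P) + D_KL(P||Q)
H(P) = 0.2995 dits
D_KL(P||Q) = 0.0030 dits

H(P,Q) = 0.2995 + 0.0030 = 0.3026 dits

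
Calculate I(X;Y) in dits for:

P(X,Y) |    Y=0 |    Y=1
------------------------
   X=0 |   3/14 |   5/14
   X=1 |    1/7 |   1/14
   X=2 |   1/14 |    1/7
0.0139 dits

Mutual information: I(X;Y) = H(X) + H(Y) - H(X,Y)

Marginals:
P(X) = (4/7, 3/14, 3/14), H(X) = 0.4256 dits
P(Y) = (3/7, 4/7), H(Y) = 0.2966 dits

Joint entropy: H(X,Y) = 0.7082 dits

I(X;Y) = 0.4256 + 0.2966 - 0.7082 = 0.0139 dits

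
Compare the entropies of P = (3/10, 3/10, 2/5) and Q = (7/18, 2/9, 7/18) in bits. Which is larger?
P

Computing entropies in bits:
H(P) = 1.5710
H(Q) = 1.5420

Distribution P has higher entropy.

Intuition: The distribution closer to uniform (more spread out) has higher entropy.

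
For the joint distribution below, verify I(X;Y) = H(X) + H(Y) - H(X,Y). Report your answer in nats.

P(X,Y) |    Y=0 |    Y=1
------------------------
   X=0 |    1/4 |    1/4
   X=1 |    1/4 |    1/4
I(X;Y) = 0.0000 nats

Mutual information has multiple equivalent forms:
- I(X;Y) = H(X) - H(X|Y)
- I(X;Y) = H(Y) - H(Y|X)
- I(X;Y) = H(X) + H(Y) - H(X,Y)

Computing all quantities:
H(X) = 0.6931, H(Y) = 0.6931, H(X,Y) = 1.3863
H(X|Y) = 0.6931, H(Y|X) = 0.6931

Verification:
H(X) - H(X|Y) = 0.6931 - 0.6931 = 0.0000
H(Y) - H(Y|X) = 0.6931 - 0.6931 = 0.0000
H(X) + H(Y) - H(X,Y) = 0.6931 + 0.6931 - 1.3863 = 0.0000

All forms give I(X;Y) = 0.0000 nats. ✓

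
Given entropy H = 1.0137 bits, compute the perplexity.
2.0191

Perplexity is 2^H (or exp(H) for natural log).

H = 1.0137 bits
Perplexity = 2^1.0137 = 2.0191

Interpretation: The model's uncertainty is equivalent to choosing uniformly among 2.0 options.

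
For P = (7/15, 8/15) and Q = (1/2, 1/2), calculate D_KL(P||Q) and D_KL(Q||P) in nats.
D_KL(P||Q) = 0.0022, D_KL(Q||P) = 0.0022

KL divergence is not symmetric: D_KL(P||Q) ≠ D_KL(Q||P) in general.

D_KL(P||Q) = 0.0022 nats
D_KL(Q||P) = 0.0022 nats

In this case they happen to be equal (to 4 decimal places).

This asymmetry is why KL divergence is not a true distance metric.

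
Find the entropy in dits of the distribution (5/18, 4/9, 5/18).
0.4656 dits

Shannon entropy is H(X) = -Σ p(x) log p(x).

For P = (5/18, 4/9, 5/18):
H = -5/18 × log_10(5/18) -4/9 × log_10(4/9) -5/18 × log_10(5/18)
H = 0.4656 dits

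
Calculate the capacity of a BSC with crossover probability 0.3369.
0.0782 bits

For a binary symmetric channel (BSC) with error probability p:
Capacity C = 1 - H(p) bits per symbol

where H(p) = -p log₂(p) - (1-p) log₂(1-p) is the binary entropy function.

H(0.3369) = 0.9218 bits
C = 1 - 0.9218 = 0.0782 bits per symbol

This means we can reliably transmit up to 0.0782 bits of information per channel use.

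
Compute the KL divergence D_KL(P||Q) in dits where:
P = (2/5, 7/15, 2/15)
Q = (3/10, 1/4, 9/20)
0.1060 dits

KL divergence: D_KL(P||Q) = Σ p(x) log(p(x)/q(x))

Computing term by term:
  x=0: 2/5 × log_10[(2/5)/(3/10)] = 2/5 × 0.1249 = 0.0500
  x=1: 7/15 × log_10[(7/15)/(1/4)] = 7/15 × 0.2711 = 0.1265
  x=2: 2/15 × log_10[(2/15)/(9/20)] = 2/15 × -0.5283 = -0.0704

D_KL(P||Q) = 0.1060 dits

Note: KL divergence is always non-negative and equals 0 iff P = Q.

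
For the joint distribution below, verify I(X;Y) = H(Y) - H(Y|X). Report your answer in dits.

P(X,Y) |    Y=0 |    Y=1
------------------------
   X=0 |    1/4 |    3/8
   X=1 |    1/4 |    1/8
I(X;Y) = 0.0147 dits

Mutual information has multiple equivalent forms:
- I(X;Y) = H(X) - H(X|Y)
- I(X;Y) = H(Y) - H(Y|X)
- I(X;Y) = H(X) + H(Y) - H(X,Y)

Computing all quantities:
H(X) = 0.2873, H(Y) = 0.3010, H(X,Y) = 0.5737
H(X|Y) = 0.2726, H(Y|X) = 0.2863

Verification:
H(X) - H(X|Y) = 0.2873 - 0.2726 = 0.0147
H(Y) - H(Y|X) = 0.3010 - 0.2863 = 0.0147
H(X) + H(Y) - H(X,Y) = 0.2873 + 0.3010 - 0.5737 = 0.0147

All forms give I(X;Y) = 0.0147 dits. ✓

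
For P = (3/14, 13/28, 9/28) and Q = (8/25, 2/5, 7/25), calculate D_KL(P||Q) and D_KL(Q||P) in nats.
D_KL(P||Q) = 0.0276, D_KL(Q||P) = 0.0301

KL divergence is not symmetric: D_KL(P||Q) ≠ D_KL(Q||P) in general.

D_KL(P||Q) = 0.0276 nats
D_KL(Q||P) = 0.0301 nats

No, they are not equal!

This asymmetry is why KL divergence is not a true distance metric.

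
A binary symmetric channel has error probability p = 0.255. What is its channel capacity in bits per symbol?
0.1809 bits

For a binary symmetric channel (BSC) with error probability p:
Capacity C = 1 - H(p) bits per symbol

where H(p) = -p log₂(p) - (1-p) log₂(1-p) is the binary entropy function.

H(0.255) = 0.8191 bits
C = 1 - 0.8191 = 0.1809 bits per symbol

This means we can reliably transmit up to 0.1809 bits of information per channel use.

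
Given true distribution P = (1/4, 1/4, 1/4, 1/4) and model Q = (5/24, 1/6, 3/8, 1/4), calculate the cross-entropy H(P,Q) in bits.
2.0658 bits

Cross-entropy: H(P,Q) = -Σ p(x) log q(x)

Alternatively: H(P,Q) = H(P) + D_KL(P||Q)
H(P) = 2.0000 bits
D_KL(P||Q) = 0.0658 bits

H(P,Q) = 2.0000 + 0.0658 = 2.0658 bits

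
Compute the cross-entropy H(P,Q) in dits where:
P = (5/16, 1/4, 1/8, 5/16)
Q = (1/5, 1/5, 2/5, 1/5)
0.6613 dits

Cross-entropy: H(P,Q) = -Σ p(x) log q(x)

Alternatively: H(P,Q) = H(P) + D_KL(P||Q)
H(P) = 0.5791 dits
D_KL(P||Q) = 0.0822 dits

H(P,Q) = 0.5791 + 0.0822 = 0.6613 dits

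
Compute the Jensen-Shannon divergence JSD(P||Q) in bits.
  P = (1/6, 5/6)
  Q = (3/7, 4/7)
0.0607 bits

Jensen-Shannon divergence is:
JSD(P||Q) = 0.5 × D_KL(P||M) + 0.5 × D_KL(Q||M)
where M = 0.5 × (P + Q) is the mixture distribution.

M = 0.5 × (1/6, 5/6) + 0.5 × (3/7, 4/7) = (0.297619, 0.702381)

D_KL(P||M) = 0.0661 bits
D_KL(Q||M) = 0.0554 bits

JSD(P||Q) = 0.5 × 0.0661 + 0.5 × 0.0554 = 0.0607 bits

Unlike KL divergence, JSD is symmetric and bounded: 0 ≤ JSD ≤ log(2).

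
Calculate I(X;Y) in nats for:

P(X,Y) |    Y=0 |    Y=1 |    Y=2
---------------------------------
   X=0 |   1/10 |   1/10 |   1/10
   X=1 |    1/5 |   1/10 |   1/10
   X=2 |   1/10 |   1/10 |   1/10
0.0138 nats

Mutual information: I(X;Y) = H(X) + H(Y) - H(X,Y)

Marginals:
P(X) = (3/10, 2/5, 3/10), H(X) = 1.0889 nats
P(Y) = (2/5, 3/10, 3/10), H(Y) = 1.0889 nats

Joint entropy: H(X,Y) = 2.1640 nats

I(X;Y) = 1.0889 + 1.0889 - 2.1640 = 0.0138 nats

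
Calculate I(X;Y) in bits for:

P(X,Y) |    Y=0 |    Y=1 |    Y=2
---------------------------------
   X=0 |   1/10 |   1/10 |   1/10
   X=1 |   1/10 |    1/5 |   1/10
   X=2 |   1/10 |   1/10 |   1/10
0.0200 bits

Mutual information: I(X;Y) = H(X) + H(Y) - H(X,Y)

Marginals:
P(X) = (3/10, 2/5, 3/10), H(X) = 1.5710 bits
P(Y) = (3/10, 2/5, 3/10), H(Y) = 1.5710 bits

Joint entropy: H(X,Y) = 3.1219 bits

I(X;Y) = 1.5710 + 1.5710 - 3.1219 = 0.0200 bits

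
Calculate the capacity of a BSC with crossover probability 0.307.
0.1103 bits

For a binary symmetric channel (BSC) with error probability p:
Capacity C = 1 - H(p) bits per symbol

where H(p) = -p log₂(p) - (1-p) log₂(1-p) is the binary entropy function.

H(0.307) = 0.8897 bits
C = 1 - 0.8897 = 0.1103 bits per symbol

This means we can reliably transmit up to 0.1103 bits of information per channel use.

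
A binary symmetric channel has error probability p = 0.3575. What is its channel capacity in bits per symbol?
0.0594 bits

For a binary symmetric channel (BSC) with error probability p:
Capacity C = 1 - H(p) bits per symbol

where H(p) = -p log₂(p) - (1-p) log₂(1-p) is the binary entropy function.

H(0.3575) = 0.9406 bits
C = 1 - 0.9406 = 0.0594 bits per symbol

This means we can reliably transmit up to 0.0594 bits of information per channel use.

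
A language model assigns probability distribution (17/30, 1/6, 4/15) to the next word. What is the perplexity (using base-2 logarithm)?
2.6457

Perplexity is 2^H (or exp(H) for natural log).

First, H = -Σ p log p = 1.4037 bits
Perplexity = 2^1.4037 = 2.6457

Interpretation: The model's uncertainty is equivalent to choosing uniformly among 2.6 options.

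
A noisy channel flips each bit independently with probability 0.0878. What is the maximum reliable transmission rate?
0.5709 bits

For a binary symmetric channel (BSC) with error probability p:
Capacity C = 1 - H(p) bits per symbol

where H(p) = -p log₂(p) - (1-p) log₂(1-p) is the binary entropy function.

H(0.0878) = 0.4291 bits
C = 1 - 0.4291 = 0.5709 bits per symbol

This means we can reliably transmit up to 0.5709 bits of information per channel use.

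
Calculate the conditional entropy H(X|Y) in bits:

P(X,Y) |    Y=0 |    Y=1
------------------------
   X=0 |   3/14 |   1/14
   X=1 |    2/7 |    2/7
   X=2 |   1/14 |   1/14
1.3396 bits

Using the chain rule: H(X|Y) = H(X,Y) - H(Y)

First, compute H(X,Y) = 2.3249 bits

Marginal P(Y) = (4/7, 3/7)
H(Y) = 0.9852 bits

H(X|Y) = H(X,Y) - H(Y) = 2.3249 - 0.9852 = 1.3396 bits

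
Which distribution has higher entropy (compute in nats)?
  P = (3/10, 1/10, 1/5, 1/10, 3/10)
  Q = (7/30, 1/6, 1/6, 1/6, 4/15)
Q

Computing entropies in nats:
H(P) = 1.5048
H(Q) = 1.5879

Distribution Q has higher entropy.

Intuition: The distribution closer to uniform (more spread out) has higher entropy.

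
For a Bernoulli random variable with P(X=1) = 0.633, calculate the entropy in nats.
0.6573 nats

The binary entropy function is:
H(p) = -p log(p) - (1-p) log(1-p)

H(0.633) = -0.633 × log_e(0.633) - 0.367 × log_e(0.367)
H(0.633) = 0.6573 nats

Note: Binary entropy is maximized at p=0.5 (H=1 bit) and minimized at p=0 or p=1 (H=0).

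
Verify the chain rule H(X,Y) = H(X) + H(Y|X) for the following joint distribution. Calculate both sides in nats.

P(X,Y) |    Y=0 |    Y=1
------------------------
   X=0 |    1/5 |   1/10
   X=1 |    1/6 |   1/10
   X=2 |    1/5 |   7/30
H(X,Y) = 1.7425, H(X) = 1.0760, H(Y|X) = 0.6665 (all in nats)

Chain rule: H(X,Y) = H(X) + H(Y|X)

Left side — joint entropy directly:
H(X,Y) = -Σ p(x,y) log p(x,y) = 1.7425 nats

Right side — compute H(Y|X) from the conditional distributions:
P(X) = (3/10, 4/15, 13/30), so H(X) = 1.0760 nats
H(Y|X) = Σ_x P(X=x) · H(Y|X=x):
  P(Y|X=0) = (2/3, 1/3), H(Y|X=0) = 0.6365, weight P(X=0) = 3/10
  P(Y|X=1) = (5/8, 3/8), H(Y|X=1) = 0.6616, weight P(X=1) = 4/15
  P(Y|X=2) = (6/13, 7/13), H(Y|X=2) = 0.6902, weight P(X=2) = 13/30
H(Y|X) = 0.6665 nats

H(X) + H(Y|X) = 1.0760 + 0.6665 = 1.7425 nats

Both sides equal 1.7425 nats. ✓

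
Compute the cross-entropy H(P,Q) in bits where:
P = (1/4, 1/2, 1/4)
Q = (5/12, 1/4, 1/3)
1.7120 bits

Cross-entropy: H(P,Q) = -Σ p(x) log q(x)

Alternatively: H(P,Q) = H(P) + D_KL(P||Q)
H(P) = 1.5000 bits
D_KL(P||Q) = 0.2120 bits

H(P,Q) = 1.5000 + 0.2120 = 1.7120 bits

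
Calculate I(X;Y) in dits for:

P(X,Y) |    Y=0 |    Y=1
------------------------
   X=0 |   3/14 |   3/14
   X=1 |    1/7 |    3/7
0.0145 dits

Mutual information: I(X;Y) = H(X) + H(Y) - H(X,Y)

Marginals:
P(X) = (3/7, 4/7), H(X) = 0.2966 dits
P(Y) = (5/14, 9/14), H(Y) = 0.2831 dits

Joint entropy: H(X,Y) = 0.5651 dits

I(X;Y) = 0.2966 + 0.2831 - 0.5651 = 0.0145 dits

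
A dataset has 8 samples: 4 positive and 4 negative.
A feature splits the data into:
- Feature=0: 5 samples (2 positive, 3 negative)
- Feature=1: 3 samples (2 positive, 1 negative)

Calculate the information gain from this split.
0.0488 bits

Information Gain = H(Y) - H(Y|Feature)

Before split:
P(positive) = 4/8 = 0.5000
H(Y) = 1.0000 bits

After split:
Feature=0: H = 0.9710 bits (weight = 5/8)
Feature=1: H = 0.9183 bits (weight = 3/8)
H(Y|Feature) = (5/8)×0.9710 + (3/8)×0.9183 = 0.9512 bits

Information Gain = 1.0000 - 0.9512 = 0.0488 bits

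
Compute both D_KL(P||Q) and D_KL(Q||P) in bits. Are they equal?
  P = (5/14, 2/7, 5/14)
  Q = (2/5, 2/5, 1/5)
D_KL(P||Q) = 0.1017, D_KL(Q||P) = 0.0923

KL divergence is not symmetric: D_KL(P||Q) ≠ D_KL(Q||P) in general.

D_KL(P||Q) = 0.1017 bits
D_KL(Q||P) = 0.0923 bits

No, they are not equal!

This asymmetry is why KL divergence is not a true distance metric.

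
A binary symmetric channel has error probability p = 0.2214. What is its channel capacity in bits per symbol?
0.2373 bits

For a binary symmetric channel (BSC) with error probability p:
Capacity C = 1 - H(p) bits per symbol

where H(p) = -p log₂(p) - (1-p) log₂(1-p) is the binary entropy function.

H(0.2214) = 0.7627 bits
C = 1 - 0.7627 = 0.2373 bits per symbol

This means we can reliably transmit up to 0.2373 bits of information per channel use.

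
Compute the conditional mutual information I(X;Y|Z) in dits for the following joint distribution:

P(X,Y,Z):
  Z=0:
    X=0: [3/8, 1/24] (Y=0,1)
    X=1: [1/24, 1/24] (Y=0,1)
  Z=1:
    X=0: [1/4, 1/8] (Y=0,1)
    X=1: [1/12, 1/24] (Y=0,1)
0.0139 dits

Conditional mutual information: I(X;Y|Z) = H(X|Z) + H(Y|Z) - H(X,Y|Z)

H(Z) = 0.3010
H(X,Z) = 0.5210 → H(X|Z) = 0.2199
H(Y,Z) = 0.5371 → H(Y|Z) = 0.2361
H(X,Y,Z) = 0.7431 → H(X,Y|Z) = 0.4421

I(X;Y|Z) = 0.2199 + 0.2361 - 0.4421 = 0.0139 dits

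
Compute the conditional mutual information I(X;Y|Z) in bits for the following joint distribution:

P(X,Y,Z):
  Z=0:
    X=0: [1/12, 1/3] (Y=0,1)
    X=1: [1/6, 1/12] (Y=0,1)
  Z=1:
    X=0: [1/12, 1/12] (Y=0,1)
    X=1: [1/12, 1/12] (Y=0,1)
0.1059 bits

Conditional mutual information: I(X;Y|Z) = H(X|Z) + H(Y|Z) - H(X,Y|Z)

H(Z) = 0.9183
H(X,Z) = 1.8879 → H(X|Z) = 0.9696
H(Y,Z) = 1.8879 → H(Y|Z) = 0.9696
H(X,Y,Z) = 2.7516 → H(X,Y|Z) = 1.8333

I(X;Y|Z) = 0.9696 + 0.9696 - 1.8333 = 0.1059 bits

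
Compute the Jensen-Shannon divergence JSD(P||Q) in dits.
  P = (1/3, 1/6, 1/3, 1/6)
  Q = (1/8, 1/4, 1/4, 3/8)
0.0227 dits

Jensen-Shannon divergence is:
JSD(P||Q) = 0.5 × D_KL(P||M) + 0.5 × D_KL(Q||M)
where M = 0.5 × (P + Q) is the mixture distribution.

M = 0.5 × (1/3, 1/6, 1/3, 1/6) + 0.5 × (1/8, 1/4, 1/4, 3/8) = (0.229167, 5/24, 7/24, 0.270833)

D_KL(P||M) = 0.0223 dits
D_KL(Q||M) = 0.0232 dits

JSD(P||Q) = 0.5 × 0.0223 + 0.5 × 0.0232 = 0.0227 dits

Unlike KL divergence, JSD is symmetric and bounded: 0 ≤ JSD ≤ log(2).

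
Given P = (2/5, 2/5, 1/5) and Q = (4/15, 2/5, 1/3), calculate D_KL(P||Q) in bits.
0.0866 bits

KL divergence: D_KL(P||Q) = Σ p(x) log(p(x)/q(x))

Computing term by term:
  x=0: 2/5 × log_2[(2/5)/(4/15)] = 2/5 × 0.5850 = 0.2340
  x=1: 2/5 × log_2[(2/5)/(2/5)] = 2/5 × 0.0000 = 0.0000
  x=2: 1/5 × log_2[(1/5)/(1/3)] = 1/5 × -0.7370 = -0.1474

D_KL(P||Q) = 0.0866 bits

Note: KL divergence is always non-negative and equals 0 iff P = Q.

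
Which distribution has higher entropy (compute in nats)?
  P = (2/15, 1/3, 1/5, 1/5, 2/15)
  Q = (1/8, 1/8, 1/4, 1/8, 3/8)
P

Computing entropies in nats:
H(P) = 1.5473
H(Q) = 1.4942

Distribution P has higher entropy.

Intuition: The distribution closer to uniform (more spread out) has higher entropy.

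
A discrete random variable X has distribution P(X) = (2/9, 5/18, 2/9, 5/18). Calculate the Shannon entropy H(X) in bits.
1.9911 bits

Shannon entropy is H(X) = -Σ p(x) log p(x).

For P = (2/9, 5/18, 2/9, 5/18):
H = -2/9 × log_2(2/9) -5/18 × log_2(5/18) -2/9 × log_2(2/9) -5/18 × log_2(5/18)
H = 1.9911 bits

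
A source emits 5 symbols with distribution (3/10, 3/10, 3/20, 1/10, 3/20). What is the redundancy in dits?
0.0381 dits

Redundancy measures how far a source is from maximum entropy:
R = H_max - H(X)

Maximum entropy for 5 symbols: H_max = log_10(5) = 0.6990 dits
Actual entropy: H(X) = 0.6609 dits
Redundancy: R = 0.6990 - 0.6609 = 0.0381 dits

This redundancy represents potential for compression: the source could be compressed by 0.0381 dits per symbol.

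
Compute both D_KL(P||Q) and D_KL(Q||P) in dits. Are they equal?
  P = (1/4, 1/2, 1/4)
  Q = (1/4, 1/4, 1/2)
D_KL(P||Q) = 0.0753, D_KL(Q||P) = 0.0753

KL divergence is not symmetric: D_KL(P||Q) ≠ D_KL(Q||P) in general.

D_KL(P||Q) = 0.0753 dits
D_KL(Q||P) = 0.0753 dits

In this case they happen to be equal (to 4 decimal places).

This asymmetry is why KL divergence is not a true distance metric.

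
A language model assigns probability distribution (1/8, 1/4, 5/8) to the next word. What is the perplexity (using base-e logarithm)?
2.4602

Perplexity is e^H (or exp(H) for natural log).

First, H = -Σ p log p = 0.9003 nats
Perplexity = e^0.9003 = 2.4602

Interpretation: The model's uncertainty is equivalent to choosing uniformly among 2.5 options.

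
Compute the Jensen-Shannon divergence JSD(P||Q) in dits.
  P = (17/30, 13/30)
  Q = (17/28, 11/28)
0.0004 dits

Jensen-Shannon divergence is:
JSD(P||Q) = 0.5 × D_KL(P||M) + 0.5 × D_KL(Q||M)
where M = 0.5 × (P + Q) is the mixture distribution.

M = 0.5 × (17/30, 13/30) + 0.5 × (17/28, 11/28) = (0.586905, 0.413095)

D_KL(P||M) = 0.0004 dits
D_KL(Q||M) = 0.0004 dits

JSD(P||Q) = 0.5 × 0.0004 + 0.5 × 0.0004 = 0.0004 dits

Unlike KL divergence, JSD is symmetric and bounded: 0 ≤ JSD ≤ log(2).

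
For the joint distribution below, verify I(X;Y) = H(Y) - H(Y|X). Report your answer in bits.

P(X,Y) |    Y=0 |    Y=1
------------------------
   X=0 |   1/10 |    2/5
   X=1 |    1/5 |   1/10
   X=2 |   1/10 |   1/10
I(X;Y) = 0.1345 bits

Mutual information has multiple equivalent forms:
- I(X;Y) = H(X) - H(X|Y)
- I(X;Y) = H(Y) - H(Y|X)
- I(X;Y) = H(X) + H(Y) - H(X,Y)

Computing all quantities:
H(X) = 1.4855, H(Y) = 0.9710, H(X,Y) = 2.3219
H(X|Y) = 1.3510, H(Y|X) = 0.8365

Verification:
H(X) - H(X|Y) = 1.4855 - 1.3510 = 0.1345
H(Y) - H(Y|X) = 0.9710 - 0.8365 = 0.1345
H(X) + H(Y) - H(X,Y) = 1.4855 + 0.9710 - 2.3219 = 0.1345

All forms give I(X;Y) = 0.1345 bits. ✓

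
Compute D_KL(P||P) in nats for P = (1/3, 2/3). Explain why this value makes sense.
0.0000 nats

KL divergence satisfies the Gibbs inequality: D_KL(P||Q) ≥ 0 for all distributions P, Q.

D_KL(P||Q) = Σ p(x) log(p(x)/q(x))
Each term is p(x) × log_e(p(x)/p(x)) = p(x) × log_e(1) = 0, so the sum is 0.
D_KL(P||Q) = 0.0000 nats

When P = Q, the KL divergence is exactly 0, as there is no 'divergence' between identical distributions.

This non-negativity is a fundamental property: relative entropy cannot be negative because it measures how different Q is from P.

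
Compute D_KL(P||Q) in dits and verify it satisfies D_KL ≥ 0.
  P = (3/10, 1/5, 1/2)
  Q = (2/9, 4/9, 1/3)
0.0578 dits

KL divergence satisfies the Gibbs inequality: D_KL(P||Q) ≥ 0 for all distributions P, Q.

D_KL(P||Q) = Σ p(x) log(p(x)/q(x))
Term by term:
  x=0: 3/10 × log_10[(3/10)/(2/9)] = 0.0391
  x=1: 1/5 × log_10[(1/5)/(4/9)] = -0.0694
  x=2: 1/2 × log_10[(1/2)/(1/3)] = 0.0880
D_KL(P||Q) = 0.0578 dits

D_KL(P||Q) = 0.0578 ≥ 0 ✓

This non-negativity is a fundamental property: relative entropy cannot be negative because it measures how different Q is from P.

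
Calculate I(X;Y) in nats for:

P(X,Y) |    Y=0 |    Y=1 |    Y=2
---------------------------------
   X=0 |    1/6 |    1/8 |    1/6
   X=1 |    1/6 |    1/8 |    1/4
0.0049 nats

Mutual information: I(X;Y) = H(X) + H(Y) - H(X,Y)

Marginals:
P(X) = (11/24, 13/24), H(X) = 0.6897 nats
P(Y) = (1/3, 1/4, 5/12), H(Y) = 1.0776 nats

Joint entropy: H(X,Y) = 1.7623 nats

I(X;Y) = 0.6897 + 1.0776 - 1.7623 = 0.0049 nats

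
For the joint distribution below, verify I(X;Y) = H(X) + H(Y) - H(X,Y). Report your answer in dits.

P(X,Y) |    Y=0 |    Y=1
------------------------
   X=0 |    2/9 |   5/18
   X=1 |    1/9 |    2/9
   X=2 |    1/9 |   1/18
I(X;Y) = 0.0110 dits

Mutual information has multiple equivalent forms:
- I(X;Y) = H(X) - H(X|Y)
- I(X;Y) = H(Y) - H(Y|X)
- I(X;Y) = H(X) + H(Y) - H(X,Y)

Computing all quantities:
H(X) = 0.4392, H(Y) = 0.2983, H(X,Y) = 0.7266
H(X|Y) = 0.4283, H(Y|X) = 0.2874

Verification:
H(X) - H(X|Y) = 0.4392 - 0.4283 = 0.0110
H(Y) - H(Y|X) = 0.2983 - 0.2874 = 0.0110
H(X) + H(Y) - H(X,Y) = 0.4392 + 0.2983 - 0.7266 = 0.0110

All forms give I(X;Y) = 0.0110 dits. ✓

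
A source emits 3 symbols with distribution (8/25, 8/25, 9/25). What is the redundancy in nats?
0.0016 nats

Redundancy measures how far a source is from maximum entropy:
R = H_max - H(X)

Maximum entropy for 3 symbols: H_max = log_e(3) = 1.0986 nats
Actual entropy: H(X) = 1.0970 nats
Redundancy: R = 1.0986 - 1.0970 = 0.0016 nats

This redundancy represents potential for compression: the source could be compressed by 0.0016 nats per symbol.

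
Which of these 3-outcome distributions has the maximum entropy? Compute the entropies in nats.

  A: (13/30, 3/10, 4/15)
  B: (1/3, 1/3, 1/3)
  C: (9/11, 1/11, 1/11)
B

For a discrete distribution over n outcomes, entropy is maximized by the uniform distribution.

Computing entropies:
H(A) = 1.0760 nats
H(B) = 1.0986 nats
H(C) = 0.6002 nats

The uniform distribution (where all probabilities equal 1/3) achieves the maximum entropy of log_e(3) = 1.0986 nats.

Distribution B has the highest entropy.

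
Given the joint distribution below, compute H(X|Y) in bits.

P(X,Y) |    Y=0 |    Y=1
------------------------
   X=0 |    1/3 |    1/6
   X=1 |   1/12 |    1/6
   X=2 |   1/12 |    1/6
1.4183 bits

Using the chain rule: H(X|Y) = H(X,Y) - H(Y)

First, compute H(X,Y) = 2.4183 bits

Marginal P(Y) = (1/2, 1/2)
H(Y) = 1.0000 bits

H(X|Y) = H(X,Y) - H(Y) = 2.4183 - 1.0000 = 1.4183 bits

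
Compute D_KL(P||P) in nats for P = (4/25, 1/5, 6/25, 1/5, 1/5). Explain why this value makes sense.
0.0000 nats

KL divergence satisfies the Gibbs inequality: D_KL(P||Q) ≥ 0 for all distributions P, Q.

D_KL(P||Q) = Σ p(x) log(p(x)/q(x))
Each term is p(x) × log_e(p(x)/p(x)) = p(x) × log_e(1) = 0, so the sum is 0.
D_KL(P||Q) = 0.0000 nats

When P = Q, the KL divergence is exactly 0, as there is no 'divergence' between identical distributions.

This non-negativity is a fundamental property: relative entropy cannot be negative because it measures how different Q is from P.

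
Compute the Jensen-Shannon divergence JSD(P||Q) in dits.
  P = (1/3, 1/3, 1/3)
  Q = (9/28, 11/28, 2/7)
0.0010 dits

Jensen-Shannon divergence is:
JSD(P||Q) = 0.5 × D_KL(P||M) + 0.5 × D_KL(Q||M)
where M = 0.5 × (P + Q) is the mixture distribution.

M = 0.5 × (1/3, 1/3, 1/3) + 0.5 × (9/28, 11/28, 2/7) = (0.327381, 0.363095, 0.309524)

D_KL(P||M) = 0.0010 dits
D_KL(Q||M) = 0.0009 dits

JSD(P||Q) = 0.5 × 0.0010 + 0.5 × 0.0009 = 0.0010 dits

Unlike KL divergence, JSD is symmetric and bounded: 0 ≤ JSD ≤ log(2).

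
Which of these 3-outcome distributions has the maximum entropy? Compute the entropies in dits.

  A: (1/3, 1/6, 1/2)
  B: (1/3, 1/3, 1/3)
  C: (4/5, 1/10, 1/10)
B

For a discrete distribution over n outcomes, entropy is maximized by the uniform distribution.

Computing entropies:
H(A) = 0.4392 dits
H(B) = 0.4771 dits
H(C) = 0.2775 dits

The uniform distribution (where all probabilities equal 1/3) achieves the maximum entropy of log_10(3) = 0.4771 dits.

Distribution B has the highest entropy.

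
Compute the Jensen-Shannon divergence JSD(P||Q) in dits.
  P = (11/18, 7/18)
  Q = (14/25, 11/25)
0.0006 dits

Jensen-Shannon divergence is:
JSD(P||Q) = 0.5 × D_KL(P||M) + 0.5 × D_KL(Q||M)
where M = 0.5 × (P + Q) is the mixture distribution.

M = 0.5 × (11/18, 7/18) + 0.5 × (14/25, 11/25) = (0.585556, 0.414444)

D_KL(P||M) = 0.0006 dits
D_KL(Q||M) = 0.0006 dits

JSD(P||Q) = 0.5 × 0.0006 + 0.5 × 0.0006 = 0.0006 dits

Unlike KL divergence, JSD is symmetric and bounded: 0 ≤ JSD ≤ log(2).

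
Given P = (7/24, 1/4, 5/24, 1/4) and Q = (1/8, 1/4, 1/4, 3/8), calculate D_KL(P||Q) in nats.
0.1078 nats

KL divergence: D_KL(P||Q) = Σ p(x) log(p(x)/q(x))

Computing term by term:
  x=0: 7/24 × log_e[(7/24)/(1/8)] = 7/24 × 0.8473 = 0.2471
  x=1: 1/4 × log_e[(1/4)/(1/4)] = 1/4 × 0.0000 = 0.0000
  x=2: 5/24 × log_e[(5/24)/(1/4)] = 5/24 × -0.1823 = -0.0380
  x=3: 1/4 × log_e[(1/4)/(3/8)] = 1/4 × -0.4055 = -0.1014

D_KL(P||Q) = 0.1078 nats

Note: KL divergence is always non-negative and equals 0 iff P = Q.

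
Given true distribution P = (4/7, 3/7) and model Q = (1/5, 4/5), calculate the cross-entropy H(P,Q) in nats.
1.0153 nats

Cross-entropy: H(P,Q) = -Σ p(x) log q(x)

Alternatively: H(P,Q) = H(P) + D_KL(P||Q)
H(P) = 0.6829 nats
D_KL(P||Q) = 0.3324 nats

H(P,Q) = 0.6829 + 0.3324 = 1.0153 nats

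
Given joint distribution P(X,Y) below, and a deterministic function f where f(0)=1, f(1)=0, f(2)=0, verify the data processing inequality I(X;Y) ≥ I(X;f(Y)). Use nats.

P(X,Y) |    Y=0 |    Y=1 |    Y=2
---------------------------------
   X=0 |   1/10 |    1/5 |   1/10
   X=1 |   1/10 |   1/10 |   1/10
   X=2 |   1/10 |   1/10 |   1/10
I(X;Y) = 0.0138, I(X;f(Y)) = 0.0040, inequality holds: 0.0138 ≥ 0.0040

Data Processing Inequality: For any Markov chain X → Y → Z, we have I(X;Y) ≥ I(X;Z).

Here Z = f(Y) is a deterministic function of Y, forming X → Y → Z.

Original I(X;Y) = 0.0138 nats

After applying f:
P(X,Z) where Z=f(Y):
- P(X,Z=0) = P(X,Y=1) + P(X,Y=2)
- P(X,Z=1) = P(X,Y=0)

I(X;Z) = I(X;f(Y)) = 0.0040 nats

Verification: 0.0138 ≥ 0.0040 ✓

Information cannot be created by processing; the function f can only lose information about X.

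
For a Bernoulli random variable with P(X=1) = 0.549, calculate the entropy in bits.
0.9931 bits

The binary entropy function is:
H(p) = -p log(p) - (1-p) log(1-p)

H(0.549) = -0.549 × log_2(0.549) - 0.451 × log_2(0.451)
H(0.549) = 0.9931 bits

Note: Binary entropy is maximized at p=0.5 (H=1 bit) and minimized at p=0 or p=1 (H=0).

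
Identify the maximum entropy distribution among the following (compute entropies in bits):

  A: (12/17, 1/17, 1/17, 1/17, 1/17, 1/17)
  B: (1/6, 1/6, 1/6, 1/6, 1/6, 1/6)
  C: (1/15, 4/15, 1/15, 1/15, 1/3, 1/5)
B

For a discrete distribution over n outcomes, entropy is maximized by the uniform distribution.

Computing entropies:
H(A) = 1.5569 bits
H(B) = 2.5850 bits
H(C) = 2.2826 bits

The uniform distribution (where all probabilities equal 1/6) achieves the maximum entropy of log_2(6) = 2.5850 bits.

Distribution B has the highest entropy.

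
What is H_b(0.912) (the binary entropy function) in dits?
0.1294 dits

The binary entropy function is:
H(p) = -p log(p) - (1-p) log(1-p)

H(0.912) = -0.912 × log_10(0.912) - 0.088 × log_10(0.088)
H(0.912) = 0.1294 dits

Note: Binary entropy is maximized at p=0.5 (H=1 bit) and minimized at p=0 or p=1 (H=0).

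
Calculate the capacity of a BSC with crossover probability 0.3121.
0.1044 bits

For a binary symmetric channel (BSC) with error probability p:
Capacity C = 1 - H(p) bits per symbol

where H(p) = -p log₂(p) - (1-p) log₂(1-p) is the binary entropy function.

H(0.3121) = 0.8956 bits
C = 1 - 0.8956 = 0.1044 bits per symbol

This means we can reliably transmit up to 0.1044 bits of information per channel use.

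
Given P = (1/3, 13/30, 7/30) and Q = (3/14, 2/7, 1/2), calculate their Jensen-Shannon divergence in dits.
0.0169 dits

Jensen-Shannon divergence is:
JSD(P||Q) = 0.5 × D_KL(P||M) + 0.5 × D_KL(Q||M)
where M = 0.5 × (P + Q) is the mixture distribution.

M = 0.5 × (1/3, 13/30, 7/30) + 0.5 × (3/14, 2/7, 1/2) = (0.27381, 0.359524, 11/30)

D_KL(P||M) = 0.0178 dits
D_KL(Q||M) = 0.0160 dits

JSD(P||Q) = 0.5 × 0.0178 + 0.5 × 0.0160 = 0.0169 dits

Unlike KL divergence, JSD is symmetric and bounded: 0 ≤ JSD ≤ log(2).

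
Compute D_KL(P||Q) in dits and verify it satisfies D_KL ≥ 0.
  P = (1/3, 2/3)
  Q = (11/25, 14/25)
0.0103 dits

KL divergence satisfies the Gibbs inequality: D_KL(P||Q) ≥ 0 for all distributions P, Q.

D_KL(P||Q) = Σ p(x) log(p(x)/q(x))
Term by term:
  x=0: 1/3 × log_10[(1/3)/(11/25)] = -0.0402
  x=1: 2/3 × log_10[(2/3)/(14/25)] = 0.0505
D_KL(P||Q) = 0.0103 dits

D_KL(P||Q) = 0.0103 ≥ 0 ✓

This non-negativity is a fundamental property: relative entropy cannot be negative because it measures how different Q is from P.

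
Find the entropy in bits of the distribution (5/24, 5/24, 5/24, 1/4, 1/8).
2.2894 bits

Shannon entropy is H(X) = -Σ p(x) log p(x).

For P = (5/24, 5/24, 5/24, 1/4, 1/8):
H = -5/24 × log_2(5/24) -5/24 × log_2(5/24) -5/24 × log_2(5/24) -1/4 × log_2(1/4) -1/8 × log_2(1/8)
H = 2.2894 bits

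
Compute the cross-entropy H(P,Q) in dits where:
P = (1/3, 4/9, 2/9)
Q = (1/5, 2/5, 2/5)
0.4983 dits

Cross-entropy: H(P,Q) = -Σ p(x) log q(x)

Alternatively: H(P,Q) = H(P) + D_KL(P||Q)
H(P) = 0.4607 dits
D_KL(P||Q) = 0.0376 dits

H(P,Q) = 0.4607 + 0.0376 = 0.4983 dits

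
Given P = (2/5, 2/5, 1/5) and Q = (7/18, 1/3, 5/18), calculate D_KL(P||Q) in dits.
0.0080 dits

KL divergence: D_KL(P||Q) = Σ p(x) log(p(x)/q(x))

Computing term by term:
  x=0: 2/5 × log_10[(2/5)/(7/18)] = 2/5 × 0.0122 = 0.0049
  x=1: 2/5 × log_10[(2/5)/(1/3)] = 2/5 × 0.0792 = 0.0317
  x=2: 1/5 × log_10[(1/5)/(5/18)] = 1/5 × -0.1427 = -0.0285

D_KL(P||Q) = 0.0080 dits

Note: KL divergence is always non-negative and equals 0 iff P = Q.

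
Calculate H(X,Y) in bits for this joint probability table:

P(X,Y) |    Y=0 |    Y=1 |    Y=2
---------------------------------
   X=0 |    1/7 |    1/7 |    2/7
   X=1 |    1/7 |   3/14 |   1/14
2.4677 bits

Joint entropy is H(X,Y) = -Σ_{x,y} p(x,y) log p(x,y).

Summing over all non-zero entries:
H(X,Y) = -[1/7·log_2(1/7) + 1/7·log_2(1/7) + 2/7·log_2(2/7) + 1/7·log_2(1/7) + 3/14·log_2(3/14) + 1/14·log_2(1/14)]
H(X,Y) = 2.4677 bits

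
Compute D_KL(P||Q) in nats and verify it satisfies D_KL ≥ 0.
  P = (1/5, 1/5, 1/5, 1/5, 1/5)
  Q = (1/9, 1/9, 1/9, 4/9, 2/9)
0.1719 nats

KL divergence satisfies the Gibbs inequality: D_KL(P||Q) ≥ 0 for all distributions P, Q.

D_KL(P||Q) = Σ p(x) log(p(x)/q(x))
Term by term:
  x=0: 1/5 × log_e[(1/5)/(1/9)] = 0.1176
  x=1: 1/5 × log_e[(1/5)/(1/9)] = 0.1176
  x=2: 1/5 × log_e[(1/5)/(1/9)] = 0.1176
  x=3: 1/5 × log_e[(1/5)/(4/9)] = -0.1597
  x=4: 1/5 × log_e[(1/5)/(2/9)] = -0.0211
D_KL(P||Q) = 0.1719 nats

D_KL(P||Q) = 0.1719 ≥ 0 ✓

This non-negativity is a fundamental property: relative entropy cannot be negative because it measures how different Q is from P.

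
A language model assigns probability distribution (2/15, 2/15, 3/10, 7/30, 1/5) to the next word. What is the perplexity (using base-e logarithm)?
4.7586

Perplexity is e^H (or exp(H) for natural log).

First, H = -Σ p log p = 1.5600 nats
Perplexity = e^1.5600 = 4.7586

Interpretation: The model's uncertainty is equivalent to choosing uniformly among 4.8 options.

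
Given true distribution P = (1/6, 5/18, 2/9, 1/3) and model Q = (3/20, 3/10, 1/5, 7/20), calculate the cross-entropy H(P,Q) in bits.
1.9595 bits

Cross-entropy: H(P,Q) = -Σ p(x) log q(x)

Alternatively: H(P,Q) = H(P) + D_KL(P||Q)
H(P) = 1.9547 bits
D_KL(P||Q) = 0.0048 bits

H(P,Q) = 1.9547 + 0.0048 = 1.9595 bits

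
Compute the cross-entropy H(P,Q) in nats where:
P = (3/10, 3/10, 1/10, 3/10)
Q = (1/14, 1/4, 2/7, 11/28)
1.6132 nats

Cross-entropy: H(P,Q) = -Σ p(x) log q(x)

Alternatively: H(P,Q) = H(P) + D_KL(P||Q)
H(P) = 1.3138 nats
D_KL(P||Q) = 0.2993 nats

H(P,Q) = 1.3138 + 0.2993 = 1.6132 nats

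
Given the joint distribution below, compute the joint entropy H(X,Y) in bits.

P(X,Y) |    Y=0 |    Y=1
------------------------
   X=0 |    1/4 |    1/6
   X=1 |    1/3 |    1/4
1.9591 bits

Joint entropy is H(X,Y) = -Σ_{x,y} p(x,y) log p(x,y).

Summing over all non-zero entries:
H(X,Y) = -[1/4·log_2(1/4) + 1/6·log_2(1/6) + 1/3·log_2(1/3) + 1/4·log_2(1/4)]
H(X,Y) = 1.9591 bits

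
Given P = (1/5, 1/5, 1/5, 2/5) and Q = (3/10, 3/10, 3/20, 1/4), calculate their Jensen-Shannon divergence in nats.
0.0206 nats

Jensen-Shannon divergence is:
JSD(P||Q) = 0.5 × D_KL(P||M) + 0.5 × D_KL(Q||M)
where M = 0.5 × (P + Q) is the mixture distribution.

M = 0.5 × (1/5, 1/5, 1/5, 2/5) + 0.5 × (3/10, 3/10, 3/20, 1/4) = (1/4, 1/4, 7/40, 13/40)

D_KL(P||M) = 0.0205 nats
D_KL(Q||M) = 0.0207 nats

JSD(P||Q) = 0.5 × 0.0205 + 0.5 × 0.0207 = 0.0206 nats

Unlike KL divergence, JSD is symmetric and bounded: 0 ≤ JSD ≤ log(2).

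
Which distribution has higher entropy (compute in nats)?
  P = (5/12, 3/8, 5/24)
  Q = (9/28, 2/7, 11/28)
Q

Computing entropies in nats:
H(P) = 1.0594
H(Q) = 1.0898

Distribution Q has higher entropy.

Intuition: The distribution closer to uniform (more spread out) has higher entropy.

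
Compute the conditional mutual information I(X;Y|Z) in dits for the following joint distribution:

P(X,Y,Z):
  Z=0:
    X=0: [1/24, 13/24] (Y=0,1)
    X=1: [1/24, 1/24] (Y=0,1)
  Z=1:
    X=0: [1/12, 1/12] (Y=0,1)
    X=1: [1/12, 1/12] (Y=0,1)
0.0188 dits

Conditional mutual information: I(X;Y|Z) = H(X|Z) + H(Y|Z) - H(X,Y|Z)

H(Z) = 0.2764
H(X,Z) = 0.4859 → H(X|Z) = 0.2094
H(Y,Z) = 0.4859 → H(Y|Z) = 0.2094
H(X,Y,Z) = 0.6765 → H(X,Y|Z) = 0.4000

I(X;Y|Z) = 0.2094 + 0.2094 - 0.4000 = 0.0188 dits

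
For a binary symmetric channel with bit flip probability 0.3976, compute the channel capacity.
0.0305 bits

For a binary symmetric channel (BSC) with error probability p:
Capacity C = 1 - H(p) bits per symbol

where H(p) = -p log₂(p) - (1-p) log₂(1-p) is the binary entropy function.

H(0.3976) = 0.9695 bits
C = 1 - 0.9695 = 0.0305 bits per symbol

This means we can reliably transmit up to 0.0305 bits of information per channel use.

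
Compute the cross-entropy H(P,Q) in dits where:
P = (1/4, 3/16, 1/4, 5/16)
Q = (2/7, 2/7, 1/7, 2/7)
0.6193 dits

Cross-entropy: H(P,Q) = -Σ p(x) log q(x)

Alternatively: H(P,Q) = H(P) + D_KL(P||Q)
H(P) = 0.5952 dits
D_KL(P||Q) = 0.0241 dits

H(P,Q) = 0.5952 + 0.0241 = 0.6193 dits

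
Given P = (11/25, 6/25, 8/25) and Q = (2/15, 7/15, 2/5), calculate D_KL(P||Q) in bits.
0.4246 bits

KL divergence: D_KL(P||Q) = Σ p(x) log(p(x)/q(x))

Computing term by term:
  x=0: 11/25 × log_2[(11/25)/(2/15)] = 11/25 × 1.7225 = 0.7579
  x=1: 6/25 × log_2[(6/25)/(7/15)] = 6/25 × -0.9594 = -0.2302
  x=2: 8/25 × log_2[(8/25)/(2/5)] = 8/25 × -0.3219 = -0.1030

D_KL(P||Q) = 0.4246 bits

Note: KL divergence is always non-negative and equals 0 iff P = Q.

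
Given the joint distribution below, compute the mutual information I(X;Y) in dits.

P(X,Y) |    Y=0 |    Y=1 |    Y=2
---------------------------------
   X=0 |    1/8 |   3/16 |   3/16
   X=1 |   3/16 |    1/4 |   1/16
0.0189 dits

Mutual information: I(X;Y) = H(X) + H(Y) - H(X,Y)

Marginals:
P(X) = (1/2, 1/2), H(X) = 0.3010 dits
P(Y) = (5/16, 7/16, 1/4), H(Y) = 0.4654 dits

Joint entropy: H(X,Y) = 0.7476 dits

I(X;Y) = 0.3010 + 0.4654 - 0.7476 = 0.0189 dits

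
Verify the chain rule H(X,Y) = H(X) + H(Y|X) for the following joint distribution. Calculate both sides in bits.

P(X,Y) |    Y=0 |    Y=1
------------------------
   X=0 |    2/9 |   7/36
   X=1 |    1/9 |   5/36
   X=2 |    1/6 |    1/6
H(X,Y) = 2.5510, H(X) = 1.5546, H(Y|X) = 0.9964 (all in bits)

Chain rule: H(X,Y) = H(X) + H(Y|X)

Left side — joint entropy directly:
H(X,Y) = -Σ p(x,y) log p(x,y) = 2.5510 bits

Right side — compute H(Y|X) from the conditional distributions:
P(X) = (5/12, 1/4, 1/3), so H(X) = 1.5546 bits
H(Y|X) = Σ_x P(X=x) · H(Y|X=x):
  P(Y|X=0) = (8/15, 7/15), H(Y|X=0) = 0.9968, weight P(X=0) = 5/12
  P(Y|X=1) = (4/9, 5/9), H(Y|X=1) = 0.9911, weight P(X=1) = 1/4
  P(Y|X=2) = (1/2, 1/2), H(Y|X=2) = 1.0000, weight P(X=2) = 1/3
H(Y|X) = 0.9964 bits

H(X) + H(Y|X) = 1.5546 + 0.9964 = 2.5510 bits

Both sides equal 2.5510 bits. ✓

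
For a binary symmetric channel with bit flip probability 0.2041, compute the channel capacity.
0.2699 bits

For a binary symmetric channel (BSC) with error probability p:
Capacity C = 1 - H(p) bits per symbol

where H(p) = -p log₂(p) - (1-p) log₂(1-p) is the binary entropy function.

H(0.2041) = 0.7301 bits
C = 1 - 0.7301 = 0.2699 bits per symbol

This means we can reliably transmit up to 0.2699 bits of information per channel use.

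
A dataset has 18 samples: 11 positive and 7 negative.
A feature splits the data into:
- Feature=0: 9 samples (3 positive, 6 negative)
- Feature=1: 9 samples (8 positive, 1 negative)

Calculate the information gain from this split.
0.2533 bits

Information Gain = H(Y) - H(Y|Feature)

Before split:
P(positive) = 11/18 = 0.6111
H(Y) = 0.9641 bits

After split:
Feature=0: H = 0.9183 bits (weight = 9/18)
Feature=1: H = 0.5033 bits (weight = 9/18)
H(Y|Feature) = (9/18)×0.9183 + (9/18)×0.5033 = 0.7108 bits

Information Gain = 0.9641 - 0.7108 = 0.2533 bits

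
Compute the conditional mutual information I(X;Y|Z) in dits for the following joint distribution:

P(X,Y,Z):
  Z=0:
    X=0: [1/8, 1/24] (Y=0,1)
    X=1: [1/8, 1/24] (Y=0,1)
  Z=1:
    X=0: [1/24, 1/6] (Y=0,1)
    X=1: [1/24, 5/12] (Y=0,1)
0.0032 dits

Conditional mutual information: I(X;Y|Z) = H(X|Z) + H(Y|Z) - H(X,Y|Z)

H(Z) = 0.2764
H(X,Z) = 0.5566 → H(X|Z) = 0.2802
H(Y,Z) = 0.4669 → H(Y|Z) = 0.1905
H(X,Y,Z) = 0.7439 → H(X,Y|Z) = 0.4675

I(X;Y|Z) = 0.2802 + 0.1905 - 0.4675 = 0.0032 dits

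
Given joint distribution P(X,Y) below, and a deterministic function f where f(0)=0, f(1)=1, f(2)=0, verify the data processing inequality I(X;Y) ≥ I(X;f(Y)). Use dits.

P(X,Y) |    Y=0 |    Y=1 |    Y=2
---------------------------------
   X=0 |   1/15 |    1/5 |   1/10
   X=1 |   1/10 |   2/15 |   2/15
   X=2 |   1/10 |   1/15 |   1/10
I(X;Y) = 0.0139, I(X;f(Y)) = 0.0131, inequality holds: 0.0139 ≥ 0.0131

Data Processing Inequality: For any Markov chain X → Y → Z, we have I(X;Y) ≥ I(X;Z).

Here Z = f(Y) is a deterministic function of Y, forming X → Y → Z.

Original I(X;Y) = 0.0139 dits

After applying f:
P(X,Z) where Z=f(Y):
- P(X,Z=0) = P(X,Y=0) + P(X,Y=2)
- P(X,Z=1) = P(X,Y=1)

I(X;Z) = I(X;f(Y)) = 0.0131 dits

Verification: 0.0139 ≥ 0.0131 ✓

Information cannot be created by processing; the function f can only lose information about X.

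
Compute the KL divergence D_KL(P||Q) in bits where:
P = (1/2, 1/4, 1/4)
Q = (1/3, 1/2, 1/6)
0.1887 bits

KL divergence: D_KL(P||Q) = Σ p(x) log(p(x)/q(x))

Computing term by term:
  x=0: 1/2 × log_2[(1/2)/(1/3)] = 1/2 × 0.5850 = 0.2925
  x=1: 1/4 × log_2[(1/4)/(1/2)] = 1/4 × -1.0000 = -0.2500
  x=2: 1/4 × log_2[(1/4)/(1/6)] = 1/4 × 0.5850 = 0.1462

D_KL(P||Q) = 0.1887 bits

Note: KL divergence is always non-negative and equals 0 iff P = Q.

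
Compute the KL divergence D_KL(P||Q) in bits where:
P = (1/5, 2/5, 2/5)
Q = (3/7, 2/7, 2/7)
0.1684 bits

KL divergence: D_KL(P||Q) = Σ p(x) log(p(x)/q(x))

Computing term by term:
  x=0: 1/5 × log_2[(1/5)/(3/7)] = 1/5 × -1.0995 = -0.2199
  x=1: 2/5 × log_2[(2/5)/(2/7)] = 2/5 × 0.4854 = 0.1942
  x=2: 2/5 × log_2[(2/5)/(2/7)] = 2/5 × 0.4854 = 0.1942

D_KL(P||Q) = 0.1684 bits

Note: KL divergence is always non-negative and equals 0 iff P = Q.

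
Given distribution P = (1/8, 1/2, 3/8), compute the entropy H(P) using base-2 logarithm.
1.4056 bits

Shannon entropy is H(X) = -Σ p(x) log p(x).

For P = (1/8, 1/2, 3/8):
H = -1/8 × log_2(1/8) -1/2 × log_2(1/2) -3/8 × log_2(3/8)
H = 1.4056 bits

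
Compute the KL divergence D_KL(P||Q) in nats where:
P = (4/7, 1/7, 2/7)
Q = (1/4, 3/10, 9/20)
0.2366 nats

KL divergence: D_KL(P||Q) = Σ p(x) log(p(x)/q(x))

Computing term by term:
  x=0: 4/7 × log_e[(4/7)/(1/4)] = 4/7 × 0.8267 = 0.4724
  x=1: 1/7 × log_e[(1/7)/(3/10)] = 1/7 × -0.7419 = -0.1060
  x=2: 2/7 × log_e[(2/7)/(9/20)] = 2/7 × -0.4543 = -0.1298

D_KL(P||Q) = 0.2366 nats

Note: KL divergence is always non-negative and equals 0 iff P = Q.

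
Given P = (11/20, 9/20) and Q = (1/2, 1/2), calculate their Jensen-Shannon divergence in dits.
0.0005 dits

Jensen-Shannon divergence is:
JSD(P||Q) = 0.5 × D_KL(P||M) + 0.5 × D_KL(Q||M)
where M = 0.5 × (P + Q) is the mixture distribution.

M = 0.5 × (11/20, 9/20) + 0.5 × (1/2, 1/2) = (21/40, 19/40)

D_KL(P||M) = 0.0005 dits
D_KL(Q||M) = 0.0005 dits

JSD(P||Q) = 0.5 × 0.0005 + 0.5 × 0.0005 = 0.0005 dits

Unlike KL divergence, JSD is symmetric and bounded: 0 ≤ JSD ≤ log(2).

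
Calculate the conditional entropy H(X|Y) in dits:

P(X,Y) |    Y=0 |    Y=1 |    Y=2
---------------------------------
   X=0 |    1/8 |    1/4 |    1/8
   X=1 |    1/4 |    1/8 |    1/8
0.2826 dits

Using the chain rule: H(X|Y) = H(X,Y) - H(Y)

First, compute H(X,Y) = 0.7526 dits

Marginal P(Y) = (3/8, 3/8, 1/4)
H(Y) = 0.4700 dits

H(X|Y) = H(X,Y) - H(Y) = 0.7526 - 0.4700 = 0.2826 dits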